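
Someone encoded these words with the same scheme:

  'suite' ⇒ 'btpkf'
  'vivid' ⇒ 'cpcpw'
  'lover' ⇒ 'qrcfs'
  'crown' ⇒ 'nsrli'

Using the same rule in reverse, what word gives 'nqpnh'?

s(18)→b(1) and u(20)→t(19) fit y≡9x+21 (mod 26); the inverse of 9 mod 26 is 3. Treating letters as 0–25, the rule is x ↦ 9x + 21 (mod 26).
Undoing it on nqpnh: n(13)→3·(13−21)≡2=c; q(16)→3·(16−21)≡11=l; p(15)→3·(15−21)≡8=i; n(13)→3·(13−21)≡2=c; h(7)→3·(7−21)≡10=k (all mod 26).

click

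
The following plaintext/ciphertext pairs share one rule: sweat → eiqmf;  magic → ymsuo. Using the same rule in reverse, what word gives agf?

out

Each letter is shifted forward by 12 in the alphabet (a Caesar shift of +12).
Reversing it on agf: a−12=o, g−12=u, f−12=t.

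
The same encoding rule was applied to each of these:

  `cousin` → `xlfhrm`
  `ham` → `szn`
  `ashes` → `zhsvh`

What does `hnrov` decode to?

smile

Each pair mirrors across the alphabet (c↔x, o↔l, u↔f): positions sum to 25. Each letter is replaced by its mirror in the alphabet: a↔z, b↔y, c↔x, and so on (the Atbash cipher).
Undoing it on hnrov: h↔s, n↔m, r↔i, o↔l, v↔e.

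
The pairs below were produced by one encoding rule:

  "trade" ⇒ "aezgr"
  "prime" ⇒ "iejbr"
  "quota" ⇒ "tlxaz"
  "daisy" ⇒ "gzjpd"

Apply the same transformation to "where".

hyrer

t(19)→a(0) and r(17)→e(4) fit y≡11x+25 (mod 26); the inverse of 11 mod 26 is 19. This is an affine cipher: with a=0,…,z=25, each position x becomes (11x+25) mod 26.
On where: w(22)→11·22+25≡7=h; h(7)→11·7+25≡24=y; e(4)→11·4+25≡17=r; r(17)→11·17+25≡4=e; e(4)→11·4+25≡17=r (all mod 26).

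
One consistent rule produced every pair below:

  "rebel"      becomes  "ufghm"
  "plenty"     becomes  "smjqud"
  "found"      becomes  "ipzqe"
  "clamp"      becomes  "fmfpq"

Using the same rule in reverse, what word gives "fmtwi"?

cloth

Shifts by position in rebel: pos 0: r→u (+3), pos 1: e→f (+1), pos 2: b→g (+5), pos 3: e→h (+3), pos 4: l→m (+1) — repeating every 3. It's a Vigenère-style cipher with numeric key [3,1,5]: position i shifts by key[i mod 3].
Undoing it on fmtwi: f−3=c, m−1=l, t−5=o, w−3=t, i−1=h.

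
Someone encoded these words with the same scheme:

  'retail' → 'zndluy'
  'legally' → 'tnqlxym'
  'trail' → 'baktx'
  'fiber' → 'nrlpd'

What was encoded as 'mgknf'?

exact

In retail: r→z is +8, e→n is +9, t→d is +10, a→l is +11 — the shift increases by 1 each position. Each letter shifts forward by (position + 8), i.e. 8, 9, 10, … — the shift grows by one for each successive letter.
Reversing it on mgknf: m−8=e, g−9=x, k−10=a, n−11=c, f−12=t.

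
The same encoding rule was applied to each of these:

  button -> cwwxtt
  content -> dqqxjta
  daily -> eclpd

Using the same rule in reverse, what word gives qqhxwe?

poetry

In button: b→c is +1, u→w is +2, t→w is +3, t→x is +4 — the shift increases by 1 each position. Letter i (0-indexed) is shifted by i+1, so successive shifts are 1, 2, 3, ….
Decoding qqhxwe: q−1=p, q−2=o, h−3=e, x−4=t, w−5=r, e−6=y.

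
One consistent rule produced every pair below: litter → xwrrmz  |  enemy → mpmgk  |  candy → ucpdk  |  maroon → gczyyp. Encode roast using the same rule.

zycir

l(11)→x(23) and i(8)→w(22) fit y≡9x+2 (mod 26); the inverse of 9 mod 26 is 3. Each letter's alphabet position (a=0..z=25) is mapped through 9·x+2 mod 26 — an affine cipher.
Applying it to roast: r(17)→9·17+2≡25=z; o(14)→9·14+2≡24=y; a(0)→9·0+2≡2=c; s(18)→9·18+2≡8=i; t(19)→9·19+2≡17=r (all mod 26).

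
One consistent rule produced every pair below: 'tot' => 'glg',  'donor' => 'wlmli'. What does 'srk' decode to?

Each pair mirrors across the alphabet (t↔g, o↔l, t↔g): positions sum to 25. Letters are reflected about the middle of the alphabet (position → 25−position): Atbash.
Decoding srk: s↔h, r↔i, k↔p.

hip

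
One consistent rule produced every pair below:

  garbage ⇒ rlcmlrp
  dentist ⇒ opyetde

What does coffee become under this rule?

nzqqpp

It's a constant shift of +11 (ROT11).
For coffee: c+11=n, o+11=z, f+11=q, f+11=q, e+11=p, e+11=p.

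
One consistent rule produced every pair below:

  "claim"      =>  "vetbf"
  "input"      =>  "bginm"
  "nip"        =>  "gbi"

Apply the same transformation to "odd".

hww

Every letter moves 19 places later in the alphabet, wrapping around z→a.
Applying it to odd: o+19=h, d+19=w, d+19=w.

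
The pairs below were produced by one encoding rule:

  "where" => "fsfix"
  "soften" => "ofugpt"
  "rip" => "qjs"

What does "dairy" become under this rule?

The output letters match the input read backwards, each shifted +1: where reversed is erehw. Two steps: reverse the string, then apply a Caesar shift of +1.
Applying it to dairy: reverse → yriad; then shift: y+1=z, r+1=s, i+1=j, a+1=b, d+1=e.

zsjbe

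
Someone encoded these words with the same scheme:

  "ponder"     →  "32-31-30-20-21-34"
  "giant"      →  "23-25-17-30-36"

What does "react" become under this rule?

34-21-17-19-36

p is letter #16 and maps to 32: an offset of 16. Letters become their 1-based position plus 16 (so a→17, b→18, …).
Applying it to react: r=18→34, e=5→21, a=1→17, c=3→19, t=20→36.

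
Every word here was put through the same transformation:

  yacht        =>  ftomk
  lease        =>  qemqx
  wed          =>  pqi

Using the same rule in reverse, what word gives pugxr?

The output letters match the input read backwards, each shifted +12: yacht reversed is thcay. Read the word backwards and shift each letter +12.
Decoding pugxr: shift back: p−12=d, u−12=i, g−12=u, x−12=l, r−12=f → diulf; then reverse → fluid.

fluid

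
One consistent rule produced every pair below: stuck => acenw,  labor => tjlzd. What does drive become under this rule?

lasgq

In stuck: s→a is +8, t→c is +9, u→e is +10, c→n is +11 — the shift increases by 1 each position. Letter i (0-indexed) is shifted by i+8, so successive shifts are 8, 9, 10, ….
On drive: d+8=l, r+9=a, i+10=s, v+11=g, e+12=q.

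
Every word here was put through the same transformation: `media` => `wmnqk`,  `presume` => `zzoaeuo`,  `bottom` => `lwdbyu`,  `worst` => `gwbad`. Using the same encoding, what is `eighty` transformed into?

oqqpdg

Shifts by position in media: pos 0: m→w (+10), pos 1: e→m (+8), pos 2: d→n (+10), pos 3: i→q (+8) — repeating every 2. It's a Vigenère-style cipher with numeric key [10,8]: position i shifts by key[i mod 2].
For eighty: e+10=o, i+8=q, g+10=q, h+8=p, t+10=d, y+8=g.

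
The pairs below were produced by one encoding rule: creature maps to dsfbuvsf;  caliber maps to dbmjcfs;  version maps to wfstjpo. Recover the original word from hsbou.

This is a Caesar cipher with shift 1.
Reversing it on hsbou: h−1=g, s−1=r, b−1=a, o−1=n, u−1=t.

grant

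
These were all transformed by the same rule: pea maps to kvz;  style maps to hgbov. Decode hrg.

sit

Letters are reflected about the middle of the alphabet (position → 25−position): Atbash.
Decoding hrg: h↔s, r↔i, g↔t.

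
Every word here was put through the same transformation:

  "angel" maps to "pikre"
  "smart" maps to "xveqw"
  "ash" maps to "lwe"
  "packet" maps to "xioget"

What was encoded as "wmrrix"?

The output letters match the input read backwards, each shifted +4: angel reversed is legna. Two steps: reverse the string, then apply a Caesar shift of +4.
Decoding wmrrix: shift back: w−4=s, m−4=i, r−4=n, r−4=n, i−4=e, x−4=t → sinnet; then reverse → tennis.

tennis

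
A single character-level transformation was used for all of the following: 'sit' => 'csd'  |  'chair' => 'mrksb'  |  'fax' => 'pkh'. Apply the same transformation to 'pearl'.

Compare letters: s→c is +10, i→s is +10, t→d is +10 — a constant shift. Each letter is shifted forward by 10 in the alphabet (a Caesar shift of +10).
For pearl: p+10=z, e+10=o, a+10=k, r+10=b, l+10=v.

zokbv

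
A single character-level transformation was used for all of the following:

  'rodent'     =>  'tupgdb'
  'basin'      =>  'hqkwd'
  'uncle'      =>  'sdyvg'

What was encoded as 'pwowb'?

digit

r(17)→t(19) and o(14)→u(20) fit y≡17x+16 (mod 26); the inverse of 17 mod 26 is 23. This is an affine cipher: with a=0,…,z=25, each position x becomes (17x+16) mod 26.
Undoing it on pwowb: p(15)→23·(15−16)≡3=d; w(22)→23·(22−16)≡8=i; o(14)→23·(14−16)≡6=g; w(22)→23·(22−16)≡8=i; b(1)→23·(1−16)≡19=t (all mod 26).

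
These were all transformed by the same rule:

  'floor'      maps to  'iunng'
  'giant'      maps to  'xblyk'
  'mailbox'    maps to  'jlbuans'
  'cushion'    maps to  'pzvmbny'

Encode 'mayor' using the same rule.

f(5)→i(8) and l(11)→u(20) fit y≡15x+11 (mod 26); the inverse of 15 mod 26 is 7. Each letter's alphabet position (a=0..z=25) is mapped through 15·x+11 mod 26 — an affine cipher.
For mayor: m(12)→15·12+11≡9=j; a(0)→15·0+11≡11=l; y(24)→15·24+11≡7=h; o(14)→15·14+11≡13=n; r(17)→15·17+11≡6=g (all mod 26).

jlhng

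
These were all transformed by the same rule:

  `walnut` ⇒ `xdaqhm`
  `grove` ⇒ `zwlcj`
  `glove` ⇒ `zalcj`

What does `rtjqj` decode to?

scene

w(22)→x(23) and a(0)→d(3) fit y≡21x+3 (mod 26); the inverse of 21 mod 26 is 5. Treating letters as 0–25, the rule is x ↦ 21x + 3 (mod 26).
Undoing it on rtjqj: r(17)→5·(17−3)≡18=s; t(19)→5·(19−3)≡2=c; j(9)→5·(9−3)≡4=e; q(16)→5·(16−3)≡13=n; j(9)→5·(9−3)≡4=e (all mod 26).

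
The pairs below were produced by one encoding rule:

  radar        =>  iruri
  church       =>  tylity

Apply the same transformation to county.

tflekp

It's a constant shift of +17 (ROT17).
On county: c+17=t, o+17=f, u+17=l, n+17=e, t+17=k, y+17=p.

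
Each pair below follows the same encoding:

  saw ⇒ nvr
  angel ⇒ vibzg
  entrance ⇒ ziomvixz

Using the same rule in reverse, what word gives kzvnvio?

peasant

This is a Caesar cipher with shift 21.
Undoing it on kzvnvio: k−21=p, z−21=e, v−21=a, n−21=s, v−21=a, i−21=n, o−21=t.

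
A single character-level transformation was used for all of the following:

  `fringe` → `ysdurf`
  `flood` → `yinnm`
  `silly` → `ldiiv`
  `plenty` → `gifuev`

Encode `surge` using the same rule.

Treating letters as 0–25, the rule is x ↦ 19x + 7 (mod 26).
Applying it to surge: s(18)→19·18+7≡11=l; u(20)→19·20+7≡23=x; r(17)→19·17+7≡18=s; g(6)→19·6+7≡17=r; e(4)→19·4+7≡5=f (all mod 26).

lxsrf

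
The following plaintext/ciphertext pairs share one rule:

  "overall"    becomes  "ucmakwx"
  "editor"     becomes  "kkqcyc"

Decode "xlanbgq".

reserve

The shift increases by 1 at each position, starting from +6: 6, 7, 8, ….
Undoing it on xlanbgq: x−6=r, l−7=e, a−8=s, n−9=e, b−10=r, g−11=v, q−12=e.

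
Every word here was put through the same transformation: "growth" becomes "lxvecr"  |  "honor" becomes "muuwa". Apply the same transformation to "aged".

fmll

In growth: g→l is +5, r→x is +6, o→v is +7, w→e is +8 — the shift increases by 1 each position. Each letter shifts forward by (position + 5), i.e. 5, 6, 7, … — the shift grows by one for each successive letter.
For aged: a+5=f, g+6=m, e+7=l, d+8=l.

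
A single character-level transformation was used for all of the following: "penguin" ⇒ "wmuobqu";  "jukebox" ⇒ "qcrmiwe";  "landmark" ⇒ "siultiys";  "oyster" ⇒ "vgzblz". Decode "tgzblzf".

Shifts by position in penguin: pos 0: p→w (+7), pos 1: e→m (+8), pos 2: n→u (+7), pos 3: g→o (+8) — repeating every 2. It's a Vigenère-style cipher with numeric key [7,8]: position i shifts by key[i mod 2].
Decoding tgzblzf: t−7=m, g−8=y, z−7=s, b−8=t, l−7=e, z−8=r, f−7=y.

mystery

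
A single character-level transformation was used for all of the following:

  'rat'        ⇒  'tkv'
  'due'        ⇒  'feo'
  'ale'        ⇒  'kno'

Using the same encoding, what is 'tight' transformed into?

vsijv

Vowels shift forward by 10 and consonants shift forward by 2.
Applying it to tight: t(cons)+2=v, i(vowel)+10=s, g(cons)+2=i, h(cons)+2=j, t(cons)+2=v.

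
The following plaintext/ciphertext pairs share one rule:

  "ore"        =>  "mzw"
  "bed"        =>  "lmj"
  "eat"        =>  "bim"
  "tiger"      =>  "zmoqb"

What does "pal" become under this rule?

tix

The output letters match the input read backwards, each shifted +8: ore reversed is ero. Read the word backwards and shift each letter +8.
On pal: reverse → lap; then shift: l+8=t, a+8=i, p+8=x.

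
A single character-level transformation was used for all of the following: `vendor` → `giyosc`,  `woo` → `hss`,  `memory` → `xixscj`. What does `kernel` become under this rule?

The shift depends on letter class: consonant v→g is +11, but vowel e→i is +4. Vowels shift forward by 4 and consonants shift forward by 11.
Applying it to kernel: k(cons)+11=v, e(vowel)+4=i, r(cons)+11=c, n(cons)+11=y, e(vowel)+4=i, l(cons)+11=w.

vicyiw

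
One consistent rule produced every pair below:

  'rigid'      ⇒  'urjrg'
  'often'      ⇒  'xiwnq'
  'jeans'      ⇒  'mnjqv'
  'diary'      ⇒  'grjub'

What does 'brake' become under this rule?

eujnn

The shift depends on letter class: consonant r→u is +3, but vowel i→r is +9. Two shifts are in play — +9 for a/e/i/o/u, +3 for every other letter.
Applying it to brake: b(cons)+3=e, r(cons)+3=u, a(vowel)+9=j, k(cons)+3=n, e(vowel)+9=n.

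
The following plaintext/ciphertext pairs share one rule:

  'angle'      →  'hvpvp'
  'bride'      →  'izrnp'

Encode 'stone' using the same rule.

zbxxp

The shift increases by 1 at each position, starting from +7: 7, 8, 9, ….
On stone: s+7=z, t+8=b, o+9=x, n+10=x, e+11=p.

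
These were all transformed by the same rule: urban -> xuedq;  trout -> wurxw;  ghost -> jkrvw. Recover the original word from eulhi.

Compare letters: u→x is +3, r→u is +3, b→e is +3 — a constant shift. This is a Caesar cipher with shift 3.
Undoing it on eulhi: e−3=b, u−3=r, l−3=i, h−3=e, i−3=f.

brief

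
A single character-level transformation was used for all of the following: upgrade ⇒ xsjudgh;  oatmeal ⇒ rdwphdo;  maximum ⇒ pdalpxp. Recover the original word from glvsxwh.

This is a Caesar cipher with shift 3.
Reversing it on glvsxwh: g−3=d, l−3=i, v−3=s, s−3=p, x−3=u, w−3=t, h−3=e.

dispute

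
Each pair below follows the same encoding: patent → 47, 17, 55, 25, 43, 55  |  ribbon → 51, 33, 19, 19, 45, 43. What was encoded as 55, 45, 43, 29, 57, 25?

tongue

Each letter becomes 2×(its alphabet position, a=1..z=26) + 15.
Reversing it on 55, 45, 43, 29, 57, 25: 55→(55−15)÷2=20=t, 45→(45−15)÷2=15=o, 43→(43−15)÷2=14=n, 29→(29−15)÷2=7=g, 57→(57−15)÷2=21=u, 25→(25−15)÷2=5=e.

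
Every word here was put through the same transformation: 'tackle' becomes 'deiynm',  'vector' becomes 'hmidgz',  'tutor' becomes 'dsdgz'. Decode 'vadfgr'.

Treating letters as 0–25, the rule is x ↦ 15x + 4 (mod 26).
Undoing it on vadfgr: v(21)→7·(21−4)≡15=p; a(0)→7·(0−4)≡24=y; d(3)→7·(3−4)≡19=t; f(5)→7·(5−4)≡7=h; g(6)→7·(6−4)≡14=o; r(17)→7·(17−4)≡13=n (all mod 26).

python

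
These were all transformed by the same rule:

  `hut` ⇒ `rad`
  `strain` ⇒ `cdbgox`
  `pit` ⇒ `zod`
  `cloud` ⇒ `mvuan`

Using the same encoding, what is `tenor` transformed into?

dkxub

The rule splits by letter class: vowels +6, consonants +10.
Applying it to tenor: t(cons)+10=d, e(vowel)+6=k, n(cons)+10=x, o(vowel)+6=u, r(cons)+10=b.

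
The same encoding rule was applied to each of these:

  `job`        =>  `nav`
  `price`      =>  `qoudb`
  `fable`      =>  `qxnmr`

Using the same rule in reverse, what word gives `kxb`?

ply

The word is reversed, then every letter is shifted forward by 12.
Undoing it on kxb: shift back: k−12=y, x−12=l, b−12=p → ylp; then reverse → ply.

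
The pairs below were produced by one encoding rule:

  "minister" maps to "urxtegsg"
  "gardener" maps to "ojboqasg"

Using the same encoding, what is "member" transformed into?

unwmqe

In minister: m→u is +8, i→r is +9, n→x is +10, i→t is +11 — the shift increases by 1 each position. Each letter shifts forward by (position + 8), i.e. 8, 9, 10, … — the shift grows by one for each successive letter.
For member: m+8=u, e+9=n, m+10=w, b+11=m, e+12=q, r+13=e.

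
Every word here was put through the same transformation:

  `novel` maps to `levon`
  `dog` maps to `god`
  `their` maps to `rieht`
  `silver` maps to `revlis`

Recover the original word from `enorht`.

The output letters match the input read backwards: novel reversed is levon. The word is simply reversed.
Decoding enorht: then reverse → throne.

throne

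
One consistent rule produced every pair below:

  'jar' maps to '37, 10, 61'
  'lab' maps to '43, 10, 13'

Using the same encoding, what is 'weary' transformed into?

The formula is n = 3×(alphabet index, a=1) + 7.
For weary: w=23→76, e=5→22, a=1→10, r=18→61, y=25→82.

76, 22, 10, 61, 82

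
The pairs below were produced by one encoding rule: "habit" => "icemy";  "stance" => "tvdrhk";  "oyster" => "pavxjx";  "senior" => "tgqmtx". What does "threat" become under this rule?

ujuifz

Letter i (0-indexed) is shifted by i+1, so successive shifts are 1, 2, 3, ….
On threat: t+1=u, h+2=j, r+3=u, e+4=i, a+5=f, t+6=z.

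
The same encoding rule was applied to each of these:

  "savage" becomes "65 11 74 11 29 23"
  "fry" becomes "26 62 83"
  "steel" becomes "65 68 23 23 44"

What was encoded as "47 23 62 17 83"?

s(#19)→65 and a(#1)→11: differences scale by 3, so n = 3·pos + 8. The formula is n = 3×(alphabet index, a=1) + 8.
Decoding 47 23 62 17 83: 47→(47−8)÷3=13=m, 23→(23−8)÷3=5=e, 62→(62−8)÷3=18=r, 17→(17−8)÷3=3=c, 83→(83−8)÷3=25=y.

mercy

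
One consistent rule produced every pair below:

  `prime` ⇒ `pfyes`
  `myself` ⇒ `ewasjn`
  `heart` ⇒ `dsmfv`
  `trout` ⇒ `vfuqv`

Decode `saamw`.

p(15)→p(15) and r(17)→f(5) fit y≡21x+12 (mod 26); the inverse of 21 mod 26 is 5. This is an affine cipher: with a=0,…,z=25, each position x becomes (21x+12) mod 26.
Undoing it on saamw: s(18)→5·(18−12)≡4=e; a(0)→5·(0−12)≡18=s; a(0)→5·(0−12)≡18=s; m(12)→5·(12−12)≡0=a; w(22)→5·(22−12)≡24=y (all mod 26).

essay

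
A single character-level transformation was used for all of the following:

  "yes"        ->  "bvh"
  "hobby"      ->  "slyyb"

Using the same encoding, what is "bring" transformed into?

yirmt

Each pair mirrors across the alphabet (y↔b, e↔v, s↔h): positions sum to 25. This is the alphabet-reversal cipher (Atbash): a becomes z, b becomes y, etc.
For bring: b↔y, r↔i, i↔r, n↔m, g↔t.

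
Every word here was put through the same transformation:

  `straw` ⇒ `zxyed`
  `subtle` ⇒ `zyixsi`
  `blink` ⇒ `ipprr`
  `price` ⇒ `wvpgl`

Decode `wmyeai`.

A repeating key of period 2 is used — shifts +7, +4 over and over.
Reversing it on wmyeai: w−7=p, m−4=i, y−7=r, e−4=a, a−7=t, i−4=e.

pirate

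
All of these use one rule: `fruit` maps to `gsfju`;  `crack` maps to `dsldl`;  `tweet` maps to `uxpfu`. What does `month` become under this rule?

Shifts by position in fruit: pos 0: f→g (+1), pos 1: r→s (+1), pos 2: u→f (+11), pos 3: i→j (+1), pos 4: t→u (+1) — repeating every 3. It's a Vigenère-style cipher with numeric key [1,1,11]: position i shifts by key[i mod 3].
On month: m+1=n, o+1=p, n+11=y, t+1=u, h+1=i.

npyui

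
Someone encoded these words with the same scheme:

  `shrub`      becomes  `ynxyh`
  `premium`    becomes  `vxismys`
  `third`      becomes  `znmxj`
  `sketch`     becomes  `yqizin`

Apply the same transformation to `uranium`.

yxetmys

The shift depends on letter class: consonant s→y is +6, but vowel u→y is +4. Two shifts are in play — +4 for a/e/i/o/u, +6 for every other letter.
For uranium: u(vowel)+4=y, r(cons)+6=x, a(vowel)+4=e, n(cons)+6=t, i(vowel)+4=m, u(vowel)+4=y, m(cons)+6=s.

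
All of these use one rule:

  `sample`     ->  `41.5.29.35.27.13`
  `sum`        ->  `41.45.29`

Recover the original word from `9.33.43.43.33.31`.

s(#19)→41 and a(#1)→5: differences scale by 2, so n = 2·pos + 3. Each letter becomes 2×(its alphabet position, a=1..z=26) + 3.
Reversing it on 9.33.43.43.33.31: 9→(9−3)÷2=3=c, 33→(33−3)÷2=15=o, 43→(43−3)÷2=20=t, 43→(43−3)÷2=20=t, 33→(33−3)÷2=15=o, 31→(31−3)÷2=14=n.

cotton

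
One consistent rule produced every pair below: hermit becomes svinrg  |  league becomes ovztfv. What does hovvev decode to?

This is the alphabet-reversal cipher (Atbash): a becomes z, b becomes y, etc.
Decoding hovvev: h↔s, o↔l, v↔e, v↔e, e↔v, v↔e.

sleeve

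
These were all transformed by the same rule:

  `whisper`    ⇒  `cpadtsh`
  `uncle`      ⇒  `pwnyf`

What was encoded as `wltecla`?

partial

Read the word backwards and shift each letter +11.
Undoing it on wltecla: shift back: w−11=l, l−11=a, t−11=i, e−11=t, c−11=r, l−11=a, a−11=p → laitrap; then reverse → partial.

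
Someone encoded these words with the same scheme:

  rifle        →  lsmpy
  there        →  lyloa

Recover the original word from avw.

The output letters match the input read backwards, each shifted +7: rifle reversed is elfir. Two steps: reverse the string, then apply a Caesar shift of +7.
Decoding avw: shift back: a−7=t, v−7=o, w−7=p → top; then reverse → pot.

pot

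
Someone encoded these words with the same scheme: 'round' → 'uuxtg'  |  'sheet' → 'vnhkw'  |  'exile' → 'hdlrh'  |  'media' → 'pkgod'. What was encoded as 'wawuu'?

Shifts by position in round: pos 0: r→u (+3), pos 1: o→u (+6), pos 2: u→x (+3), pos 3: n→t (+6) — repeating every 2. It's a Vigenère-style cipher with numeric key [3,6]: position i shifts by key[i mod 2].
Decoding wawuu: w−3=t, a−6=u, w−3=t, u−6=o, u−3=r.

tutor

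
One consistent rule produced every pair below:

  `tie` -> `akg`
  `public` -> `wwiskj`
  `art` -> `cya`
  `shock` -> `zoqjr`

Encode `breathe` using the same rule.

iygcaog

Two shifts are in play — +2 for a/e/i/o/u, +7 for every other letter.
On breathe: b(cons)+7=i, r(cons)+7=y, e(vowel)+2=g, a(vowel)+2=c, t(cons)+7=a, h(cons)+7=o, e(vowel)+2=g.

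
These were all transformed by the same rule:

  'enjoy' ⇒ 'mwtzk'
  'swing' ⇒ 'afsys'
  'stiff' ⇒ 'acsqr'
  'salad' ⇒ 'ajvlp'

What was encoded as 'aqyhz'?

shown

In enjoy: e→m is +8, n→w is +9, j→t is +10, o→z is +11 — the shift increases by 1 each position. Letter i (0-indexed) is shifted by i+8, so successive shifts are 8, 9, 10, ….
Reversing it on aqyhz: a−8=s, q−9=h, y−10=o, h−11=w, z−12=n.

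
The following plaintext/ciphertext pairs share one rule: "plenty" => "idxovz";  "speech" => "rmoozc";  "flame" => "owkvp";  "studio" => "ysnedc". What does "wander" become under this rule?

bonxkg

The output letters match the input read backwards, each shifted +10: plenty reversed is ytnelp. Two steps: reverse the string, then apply a Caesar shift of +10.
For wander: reverse → rednaw; then shift: r+10=b, e+10=o, d+10=n, n+10=x, a+10=k, w+10=g.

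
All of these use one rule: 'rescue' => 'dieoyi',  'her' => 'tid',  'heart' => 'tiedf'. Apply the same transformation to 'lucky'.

The shift depends on letter class: consonant r→d is +12, but vowel e→i is +4. Vowels shift forward by 4 and consonants shift forward by 12.
For lucky: l(cons)+12=x, u(vowel)+4=y, c(cons)+12=o, k(cons)+12=w, y(cons)+12=k.

xyowk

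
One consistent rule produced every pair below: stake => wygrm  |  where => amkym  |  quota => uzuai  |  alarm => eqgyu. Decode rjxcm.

nerve

In stake: s→w is +4, t→y is +5, a→g is +6, k→r is +7 — the shift increases by 1 each position. Letter i (0-indexed) is shifted by i+4, so successive shifts are 4, 5, 6, ….
Undoing it on rjxcm: r−4=n, j−5=e, x−6=r, c−7=v, m−8=e.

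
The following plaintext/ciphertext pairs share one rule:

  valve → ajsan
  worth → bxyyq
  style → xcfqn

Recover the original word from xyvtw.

spoon

It's a Vigenère-style cipher with numeric key [5,9,7]: position i shifts by key[i mod 3].
Undoing it on xyvtw: x−5=s, y−9=p, v−7=o, t−5=o, w−9=n.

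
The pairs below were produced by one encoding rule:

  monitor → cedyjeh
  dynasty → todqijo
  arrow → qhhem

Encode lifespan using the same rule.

byvuifqd

This is a Caesar cipher with shift 16.
For lifespan: l+16=b, i+16=y, f+16=v, e+16=u, s+16=i, p+16=f, a+16=q, n+16=d.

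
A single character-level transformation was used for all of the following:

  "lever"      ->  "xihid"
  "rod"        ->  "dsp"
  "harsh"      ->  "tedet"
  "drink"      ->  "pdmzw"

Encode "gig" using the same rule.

sms

The rule splits by letter class: vowels +4, consonants +12.
For gig: g(cons)+12=s, i(vowel)+4=m, g(cons)+12=s.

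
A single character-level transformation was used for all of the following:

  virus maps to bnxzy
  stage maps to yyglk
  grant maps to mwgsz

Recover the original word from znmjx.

tiger

Shifts by position in virus: pos 0: v→b (+6), pos 1: i→n (+5), pos 2: r→x (+6), pos 3: u→z (+5) — repeating every 2. It's a Vigenère-style cipher with numeric key [6,5]: position i shifts by key[i mod 2].
Decoding znmjx: z−6=t, n−5=i, m−6=g, j−5=e, x−6=r.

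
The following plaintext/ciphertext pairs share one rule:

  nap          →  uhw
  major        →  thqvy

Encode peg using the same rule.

Compare letters: n→u is +7, a→h is +7, p→w is +7 — a constant shift. This is a Caesar cipher with shift 7.
On peg: p+7=w, e+7=l, g+7=n.

wln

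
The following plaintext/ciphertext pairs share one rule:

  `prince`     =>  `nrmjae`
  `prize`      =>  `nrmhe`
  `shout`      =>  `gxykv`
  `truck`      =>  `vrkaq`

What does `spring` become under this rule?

This is an affine cipher: with a=0,…,z=25, each position x becomes (15x+22) mod 26.
Applying it to spring: s(18)→15·18+22≡6=g; p(15)→15·15+22≡13=n; r(17)→15·17+22≡17=r; i(8)→15·8+22≡12=m; n(13)→15·13+22≡9=j; g(6)→15·6+22≡8=i (all mod 26).

gnrmji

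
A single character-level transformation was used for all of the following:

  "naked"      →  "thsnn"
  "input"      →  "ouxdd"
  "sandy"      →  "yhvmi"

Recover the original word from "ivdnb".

In naked: n→t is +6, a→h is +7, k→s is +8, e→n is +9 — the shift increases by 1 each position. Letter i (0-indexed) is shifted by i+6, so successive shifts are 6, 7, 8, ….
Undoing it on ivdnb: i−6=c, v−7=o, d−8=v, n−9=e, b−10=r.

cover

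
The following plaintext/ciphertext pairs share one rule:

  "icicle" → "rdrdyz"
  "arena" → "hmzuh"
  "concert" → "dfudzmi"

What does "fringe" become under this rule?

This is an affine cipher: with a=0,…,z=25, each position x becomes (11x+7) mod 26.
For fringe: f(5)→11·5+7≡10=k; r(17)→11·17+7≡12=m; i(8)→11·8+7≡17=r; n(13)→11·13+7≡20=u; g(6)→11·6+7≡21=v; e(4)→11·4+7≡25=z (all mod 26).

kmruvz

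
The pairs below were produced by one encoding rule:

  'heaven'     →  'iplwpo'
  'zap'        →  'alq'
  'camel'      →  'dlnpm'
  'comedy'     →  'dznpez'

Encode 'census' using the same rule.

The shift depends on letter class: consonant h→i is +1, but vowel e→p is +11. The rule splits by letter class: vowels +11, consonants +1.
For census: c(cons)+1=d, e(vowel)+11=p, n(cons)+1=o, s(cons)+1=t, u(vowel)+11=f, s(cons)+1=t.

dpotft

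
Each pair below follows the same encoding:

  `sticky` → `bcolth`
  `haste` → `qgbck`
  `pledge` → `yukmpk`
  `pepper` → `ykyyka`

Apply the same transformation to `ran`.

Two shifts are in play — +6 for a/e/i/o/u, +9 for every other letter.
For ran: r(cons)+9=a, a(vowel)+6=g, n(cons)+9=w.

agw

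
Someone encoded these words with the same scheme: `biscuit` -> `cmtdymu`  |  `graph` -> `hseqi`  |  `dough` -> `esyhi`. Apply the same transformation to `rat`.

seu

The rule splits by letter class: vowels +4, consonants +1.
On rat: r(cons)+1=s, a(vowel)+4=e, t(cons)+1=u.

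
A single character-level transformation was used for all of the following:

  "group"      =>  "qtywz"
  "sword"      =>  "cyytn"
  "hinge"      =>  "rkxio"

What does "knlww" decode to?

album

Shifts by position in group: pos 0: g→q (+10), pos 1: r→t (+2), pos 2: o→y (+10), pos 3: u→w (+2) — repeating every 2. It's a Vigenère-style cipher with numeric key [10,2]: position i shifts by key[i mod 2].
Decoding knlww: k−10=a, n−2=l, l−10=b, w−2=u, w−10=m.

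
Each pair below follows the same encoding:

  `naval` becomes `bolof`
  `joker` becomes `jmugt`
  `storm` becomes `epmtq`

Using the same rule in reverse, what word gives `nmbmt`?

honor

Each letter's alphabet position (a=0..z=25) is mapped through 11·x+14 mod 26 — an affine cipher.
Decoding nmbmt: n(13)→19·(13−14)≡7=h; m(12)→19·(12−14)≡14=o; b(1)→19·(1−14)≡13=n; m(12)→19·(12−14)≡14=o; t(19)→19·(19−14)≡17=r (all mod 26).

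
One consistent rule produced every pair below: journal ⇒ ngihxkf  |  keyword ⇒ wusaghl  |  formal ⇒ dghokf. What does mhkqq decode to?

j(9)→n(13) and o(14)→g(6) fit y≡9x+10 (mod 26); the inverse of 9 mod 26 is 3. This is an affine cipher: with a=0,…,z=25, each position x becomes (9x+10) mod 26.
Undoing it on mhkqq: m(12)→3·(12−10)≡6=g; h(7)→3·(7−10)≡17=r; k(10)→3·(10−10)≡0=a; q(16)→3·(16−10)≡18=s; q(16)→3·(16−10)≡18=s (all mod 26).

grass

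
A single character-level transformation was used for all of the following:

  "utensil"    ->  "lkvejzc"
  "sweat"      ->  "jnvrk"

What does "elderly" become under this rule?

vcuvicp

This is a Caesar cipher with shift 17.
On elderly: e+17=v, l+17=c, d+17=u, e+17=v, r+17=i, l+17=c, y+17=p.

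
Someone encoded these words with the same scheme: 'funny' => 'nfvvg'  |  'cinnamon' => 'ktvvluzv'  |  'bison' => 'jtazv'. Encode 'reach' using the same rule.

zplkp

The shift depends on letter class: consonant f→n is +8, but vowel u→f is +11. Vowels shift forward by 11 and consonants shift forward by 8.
On reach: r(cons)+8=z, e(vowel)+11=p, a(vowel)+11=l, c(cons)+8=k, h(cons)+8=p.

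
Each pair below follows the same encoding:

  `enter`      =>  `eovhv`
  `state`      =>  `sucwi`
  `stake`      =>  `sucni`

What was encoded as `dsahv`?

In enter: e→e is +0, n→o is +1, t→v is +2, e→h is +3 — the shift increases by 1 each position. Each letter shifts forward by its position index (0, 1, 2, …) — the shift grows by one for each successive letter.
Reversing it on dsahv: d−0=d, s−1=r, a−2=y, h−3=e, v−4=r.

dryer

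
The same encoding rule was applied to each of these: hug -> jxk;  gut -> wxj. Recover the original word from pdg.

dam

The output letters match the input read backwards, each shifted +3: hug reversed is guh. Read the word backwards and shift each letter +3.
Decoding pdg: shift back: p−3=m, d−3=a, g−3=d → mad; then reverse → dam.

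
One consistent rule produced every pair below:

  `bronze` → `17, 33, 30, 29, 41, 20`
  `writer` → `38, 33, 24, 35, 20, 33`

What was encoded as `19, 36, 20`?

due

Each letter is replaced by its alphabet position (a=1..z=26) + 15.
Reversing it on 19, 36, 20: 19→(19−15)÷1=4=d, 36→(36−15)÷1=21=u, 20→(20−15)÷1=5=e.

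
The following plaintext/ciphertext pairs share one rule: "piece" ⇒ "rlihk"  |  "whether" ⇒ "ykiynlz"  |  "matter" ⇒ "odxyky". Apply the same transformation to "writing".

yumyouo

Letter i (0-indexed) is shifted by i+2, so successive shifts are 2, 3, 4, ….
On writing: w+2=y, r+3=u, i+4=m, t+5=y, i+6=o, n+7=u, g+8=o.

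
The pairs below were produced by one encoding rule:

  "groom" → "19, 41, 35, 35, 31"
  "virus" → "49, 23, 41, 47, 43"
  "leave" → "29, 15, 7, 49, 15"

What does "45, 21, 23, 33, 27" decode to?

think

g(#7)→19 and r(#18)→41: differences scale by 2, so n = 2·pos + 5. With a=1..z=26, the number is 2·pos + 5.
Undoing it on 45, 21, 23, 33, 27: 45→(45−5)÷2=20=t, 21→(21−5)÷2=8=h, 23→(23−5)÷2=9=i, 33→(33−5)÷2=14=n, 27→(27−5)÷2=11=k.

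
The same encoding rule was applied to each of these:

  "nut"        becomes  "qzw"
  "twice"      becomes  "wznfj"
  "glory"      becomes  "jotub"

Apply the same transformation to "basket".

The shift depends on letter class: consonant n→q is +3, but vowel u→z is +5. Two shifts are in play — +5 for a/e/i/o/u, +3 for every other letter.
For basket: b(cons)+3=e, a(vowel)+5=f, s(cons)+3=v, k(cons)+3=n, e(vowel)+5=j, t(cons)+3=w.

efvnjw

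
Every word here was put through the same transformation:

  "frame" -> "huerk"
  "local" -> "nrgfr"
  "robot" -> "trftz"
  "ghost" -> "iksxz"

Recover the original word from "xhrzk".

Letter i (0-indexed) is shifted by i+2, so successive shifts are 2, 3, 4, ….
Decoding xhrzk: x−2=v, h−3=e, r−4=n, z−5=u, k−6=e.

venue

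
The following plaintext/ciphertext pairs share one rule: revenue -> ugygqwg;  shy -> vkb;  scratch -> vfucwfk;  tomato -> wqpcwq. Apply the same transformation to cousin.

fqwvkq

The shift depends on letter class: consonant r→u is +3, but vowel e→g is +2. Vowels shift forward by 2 and consonants shift forward by 3.
On cousin: c(cons)+3=f, o(vowel)+2=q, u(vowel)+2=w, s(cons)+3=v, i(vowel)+2=k, n(cons)+3=q.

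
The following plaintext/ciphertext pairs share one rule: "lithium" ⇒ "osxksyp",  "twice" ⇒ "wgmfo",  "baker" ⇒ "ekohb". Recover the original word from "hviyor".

It's a Vigenère-style cipher with numeric key [3,10,4]: position i shifts by key[i mod 3].
Undoing it on hviyor: h−3=e, v−10=l, i−4=e, y−3=v, o−10=e, r−4=n.

eleven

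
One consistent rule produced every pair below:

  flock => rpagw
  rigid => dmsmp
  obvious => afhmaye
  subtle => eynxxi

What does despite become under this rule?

pietuxq

Shifts by position in flock: pos 0: f→r (+12), pos 1: l→p (+4), pos 2: o→a (+12), pos 3: c→g (+4) — repeating every 2. The shifts repeat in a cycle of length 2: positions 0,1,… shift by +12, +4, then the pattern repeats.
Applying it to despite: d+12=p, e+4=i, s+12=e, p+4=t, i+12=u, t+4=x, e+12=q.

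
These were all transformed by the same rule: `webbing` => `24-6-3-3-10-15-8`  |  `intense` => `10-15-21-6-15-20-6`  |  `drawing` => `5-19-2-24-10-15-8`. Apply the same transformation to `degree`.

5-6-8-19-6-6

w is letter #23 and maps to 24: an offset of 1. The number is (letter's place in the alphabet, a=1) + 1.
Applying it to degree: d=4→5, e=5→6, g=7→8, r=18→19, e=5→6, e=5→6.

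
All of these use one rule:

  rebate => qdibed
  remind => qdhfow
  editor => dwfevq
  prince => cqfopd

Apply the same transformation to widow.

zfwvz

r(17)→q(16) and e(4)→d(3) fit y≡7x+1 (mod 26); the inverse of 7 mod 26 is 15. Treating letters as 0–25, the rule is x ↦ 7x + 1 (mod 26).
For widow: w(22)→7·22+1≡25=z; i(8)→7·8+1≡5=f; d(3)→7·3+1≡22=w; o(14)→7·14+1≡21=v; w(22)→7·22+1≡25=z (all mod 26).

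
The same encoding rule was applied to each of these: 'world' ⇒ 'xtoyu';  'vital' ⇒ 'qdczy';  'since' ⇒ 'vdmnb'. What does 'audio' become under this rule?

w(22)→x(23) and o(14)→t(19) fit y≡7x+25 (mod 26); the inverse of 7 mod 26 is 15. Treating letters as 0–25, the rule is x ↦ 7x + 25 (mod 26).
For audio: a(0)→7·0+25≡25=z; u(20)→7·20+25≡9=j; d(3)→7·3+25≡20=u; i(8)→7·8+25≡3=d; o(14)→7·14+25≡19=t (all mod 26).

zjudt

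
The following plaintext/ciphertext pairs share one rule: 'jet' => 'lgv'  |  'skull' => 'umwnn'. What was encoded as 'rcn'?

pal

Compare letters: j→l is +2, e→g is +2, t→v is +2 — a constant shift. Every letter moves 2 places later in the alphabet, wrapping around z→a.
Undoing it on rcn: r−2=p, c−2=a, n−2=l.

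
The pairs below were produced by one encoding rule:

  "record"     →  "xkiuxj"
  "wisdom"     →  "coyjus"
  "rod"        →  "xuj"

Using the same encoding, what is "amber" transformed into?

gshkx

Each letter is shifted forward by 6 in the alphabet (a Caesar shift of +6).
On amber: a+6=g, m+6=s, b+6=h, e+6=k, r+6=x.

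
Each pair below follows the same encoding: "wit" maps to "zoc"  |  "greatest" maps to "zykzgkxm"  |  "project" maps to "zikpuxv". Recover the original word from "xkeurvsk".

employer

The output letters match the input read backwards, each shifted +6: wit reversed is tiw. The word is reversed, then every letter is shifted forward by 6.
Undoing it on xkeurvsk: shift back: x−6=r, k−6=e, e−6=y, u−6=o, r−6=l, v−6=p, s−6=m, k−6=e → reyolpme; then reverse → employer.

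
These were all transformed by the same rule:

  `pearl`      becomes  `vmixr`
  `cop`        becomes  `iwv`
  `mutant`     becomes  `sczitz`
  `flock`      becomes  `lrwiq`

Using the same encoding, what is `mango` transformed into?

sitmw

The shift depends on letter class: consonant p→v is +6, but vowel e→m is +8. Vowels shift forward by 8 and consonants shift forward by 6.
Applying it to mango: m(cons)+6=s, a(vowel)+8=i, n(cons)+6=t, g(cons)+6=m, o(vowel)+8=w.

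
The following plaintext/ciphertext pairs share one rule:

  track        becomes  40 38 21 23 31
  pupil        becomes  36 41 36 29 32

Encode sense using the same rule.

39 25 34 39 25

t is letter #20 and maps to 40: an offset of 20. Each letter is replaced by its alphabet position (a=1..z=26) + 20.
For sense: s=19→39, e=5→25, n=14→34, s=19→39, e=5→25.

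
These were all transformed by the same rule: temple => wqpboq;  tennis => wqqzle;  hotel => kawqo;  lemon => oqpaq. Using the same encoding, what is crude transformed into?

A repeating key of period 2 is used — shifts +3, +12 over and over.
Applying it to crude: c+3=f, r+12=d, u+3=x, d+12=p, e+3=h.

fdxph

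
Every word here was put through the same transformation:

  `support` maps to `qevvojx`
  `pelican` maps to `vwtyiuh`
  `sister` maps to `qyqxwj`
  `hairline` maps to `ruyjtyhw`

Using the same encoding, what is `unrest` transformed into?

s(18)→q(16) and u(20)→e(4) fit y≡7x+20 (mod 26); the inverse of 7 mod 26 is 15. Treating letters as 0–25, the rule is x ↦ 7x + 20 (mod 26).
On unrest: u(20)→7·20+20≡4=e; n(13)→7·13+20≡7=h; r(17)→7·17+20≡9=j; e(4)→7·4+20≡22=w; s(18)→7·18+20≡16=q; t(19)→7·19+20≡23=x (all mod 26).

ehjwqx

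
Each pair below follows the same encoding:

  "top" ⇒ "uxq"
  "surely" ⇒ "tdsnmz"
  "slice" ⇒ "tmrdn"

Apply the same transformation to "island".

rtmjoe

The shift depends on letter class: consonant t→u is +1, but vowel o→x is +9. The rule splits by letter class: vowels +9, consonants +1.
On island: i(vowel)+9=r, s(cons)+1=t, l(cons)+1=m, a(vowel)+9=j, n(cons)+1=o, d(cons)+1=e.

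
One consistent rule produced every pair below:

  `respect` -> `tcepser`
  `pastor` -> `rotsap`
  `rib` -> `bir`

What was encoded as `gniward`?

drawing

The output letters match the input read backwards: respect reversed is tcepser. The word is simply reversed.
Undoing it on gniward: then reverse → drawing.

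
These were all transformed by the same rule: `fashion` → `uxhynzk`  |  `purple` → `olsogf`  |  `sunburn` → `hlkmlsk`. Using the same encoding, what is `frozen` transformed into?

uszifk

f(5)→u(20) and a(0)→x(23) fit y≡15x+23 (mod 26); the inverse of 15 mod 26 is 7. Treating letters as 0–25, the rule is x ↦ 15x + 23 (mod 26).
Applying it to frozen: f(5)→15·5+23≡20=u; r(17)→15·17+23≡18=s; o(14)→15·14+23≡25=z; z(25)→15·25+23≡8=i; e(4)→15·4+23≡5=f; n(13)→15·13+23≡10=k (all mod 26).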